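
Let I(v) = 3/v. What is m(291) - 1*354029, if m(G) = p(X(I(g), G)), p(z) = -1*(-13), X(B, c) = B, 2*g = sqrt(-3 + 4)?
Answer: -354016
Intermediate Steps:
g = 1/2 (g = sqrt(-3 + 4)/2 = sqrt(1)/2 = (1/2)*1 = 1/2 ≈ 0.50000)
p(z) = 13
m(G) = 13
m(291) - 1*354029 = 13 - 1*354029 = 13 - 354029 = -354016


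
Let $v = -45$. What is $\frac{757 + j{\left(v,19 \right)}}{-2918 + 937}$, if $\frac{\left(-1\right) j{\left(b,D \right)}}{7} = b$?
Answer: $- \frac{1072}{1981} \approx -0.54114$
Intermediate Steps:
$j{\left(b,D \right)} = - 7 b$
$\frac{757 + j{\left(v,19 \right)}}{-2918 + 937} = \frac{757 - -315}{-2918 + 937} = \frac{757 + 315}{-1981} = 1072 \left(- \frac{1}{1981}\right) = - \frac{1072}{1981}$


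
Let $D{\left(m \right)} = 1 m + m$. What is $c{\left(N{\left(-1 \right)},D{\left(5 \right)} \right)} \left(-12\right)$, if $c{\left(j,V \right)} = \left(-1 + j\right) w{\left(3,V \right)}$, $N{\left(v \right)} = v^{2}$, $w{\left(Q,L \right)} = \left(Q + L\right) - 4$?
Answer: $0$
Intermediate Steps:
$D{\left(m \right)} = 2 m$ ($D{\left(m \right)} = m + m = 2 m$)
$w{\left(Q,L \right)} = -4 + L + Q$ ($w{\left(Q,L \right)} = \left(L + Q\right) - 4 = -4 + L + Q$)
$c{\left(j,V \right)} = \left(-1 + V\right) \left(-1 + j\right)$ ($c{\left(j,V \right)} = \left(-1 + j\right) \left(-4 + V + 3\right) = \left(-1 + j\right) \left(-1 + V\right) = \left(-1 + V\right) \left(-1 + j\right)$)
$c{\left(N{\left(-1 \right)},D{\left(5 \right)} \right)} \left(-12\right) = \left(-1 + 2 \cdot 5\right) \left(-1 + \left(-1\right)^{2}\right) \left(-12\right) = \left(-1 + 10\right) \left(-1 + 1\right) \left(-12\right) = 9 \cdot 0 \left(-12\right) = 0 \left(-12\right) = 0$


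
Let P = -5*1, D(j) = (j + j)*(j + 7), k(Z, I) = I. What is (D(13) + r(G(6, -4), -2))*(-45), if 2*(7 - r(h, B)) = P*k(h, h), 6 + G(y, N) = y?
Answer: -23715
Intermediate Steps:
G(y, N) = -6 + y
D(j) = 2*j*(7 + j) (D(j) = (2*j)*(7 + j) = 2*j*(7 + j))
P = -5
r(h, B) = 7 + 5*h/2 (r(h, B) = 7 - (-5)*h/2 = 7 + 5*h/2)
(D(13) + r(G(6, -4), -2))*(-45) = (2*13*(7 + 13) + (7 + 5*(-6 + 6)/2))*(-45) = (2*13*20 + (7 + (5/2)*0))*(-45) = (520 + (7 + 0))*(-45) = (520 + 7)*(-45) = 527*(-45) = -23715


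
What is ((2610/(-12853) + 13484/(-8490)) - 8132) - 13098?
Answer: -1158427445926/54560985 ≈ -21232.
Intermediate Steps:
((2610/(-12853) + 13484/(-8490)) - 8132) - 13098 = ((2610*(-1/12853) + 13484*(-1/8490)) - 8132) - 13098 = ((-2610/12853 - 6742/4245) - 8132) - 13098 = (-97734376/54560985 - 8132) - 13098 = -443787664396/54560985 - 13098 = -1158427445926/54560985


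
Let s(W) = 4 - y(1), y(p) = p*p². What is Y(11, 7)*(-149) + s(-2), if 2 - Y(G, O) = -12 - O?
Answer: -3126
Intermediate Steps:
y(p) = p³
Y(G, O) = 14 + O (Y(G, O) = 2 - (-12 - O) = 2 + (12 + O) = 14 + O)
s(W) = 3 (s(W) = 4 - 1*1³ = 4 - 1*1 = 4 - 1 = 3)
Y(11, 7)*(-149) + s(-2) = (14 + 7)*(-149) + 3 = 21*(-149) + 3 = -3129 + 3 = -3126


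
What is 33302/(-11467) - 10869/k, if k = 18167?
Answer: -729632257/208320989 ≈ -3.5024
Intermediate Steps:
33302/(-11467) - 10869/k = 33302/(-11467) - 10869/18167 = 33302*(-1/11467) - 10869*1/18167 = -33302/11467 - 10869/18167 = -729632257/208320989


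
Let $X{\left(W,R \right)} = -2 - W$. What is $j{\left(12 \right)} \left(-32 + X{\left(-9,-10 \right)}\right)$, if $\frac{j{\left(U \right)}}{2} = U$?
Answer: $-600$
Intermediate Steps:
$j{\left(U \right)} = 2 U$
$j{\left(12 \right)} \left(-32 + X{\left(-9,-10 \right)}\right) = 2 \cdot 12 \left(-32 - -7\right) = 24 \left(-32 + \left(-2 + 9\right)\right) = 24 \left(-32 + 7\right) = 24 \left(-25\right) = -600$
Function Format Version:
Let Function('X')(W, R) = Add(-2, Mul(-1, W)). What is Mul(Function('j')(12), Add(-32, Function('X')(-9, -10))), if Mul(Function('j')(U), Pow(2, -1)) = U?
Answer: -600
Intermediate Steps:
Function('j')(U) = Mul(2, U)
Mul(Function('j')(12), Add(-32, Function('X')(-9, -10))) = Mul(Mul(2, 12), Add(-32, Add(-2, Mul(-1, -9)))) = Mul(24, Add(-32, Add(-2, 9))) = Mul(24, Add(-32, 7)) = Mul(24, -25) = -600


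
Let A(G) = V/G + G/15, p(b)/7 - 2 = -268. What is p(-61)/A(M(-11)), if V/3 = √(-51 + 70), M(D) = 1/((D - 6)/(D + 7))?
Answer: 30387840/3213470219 - 24699616200*√19/3213470219 ≈ -33.494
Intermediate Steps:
M(D) = (7 + D)/(-6 + D) (M(D) = 1/((-6 + D)/(7 + D)) = (7 + D)/(-6 + D))
V = 3*√19 (V = 3*√(-51 + 70) = 3*√19 ≈ 13.077)
p(b) = -1862 (p(b) = 14 + 7*(-268) = 14 - 1876 = -1862)
A(G) = G/15 + 3*√19/G (A(G) = (3*√19)/G + G/15 = 3*√19/G + G*(1/15) = 3*√19/G + G/15 = G/15 + 3*√19/G)
p(-61)/A(M(-11)) = -1862/(((7 - 11)/(-6 - 11))/15 + 3*√19/(((7 - 11)/(-6 - 11)))) = -1862/((-4/(-17))/15 + 3*√19/((-4/(-17)))) = -1862/((-1/17*(-4))/15 + 3*√19/((-1/17*(-4)))) = -1862/((1/15)*(4/17) + 3*√19/(4/17)) = -1862/(4/255 + 3*√19*(17/4)) = -1862/(4/255 + 51*√19/4)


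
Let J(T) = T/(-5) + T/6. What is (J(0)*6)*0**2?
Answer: 0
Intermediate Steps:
J(T) = -T/30 (J(T) = T*(-1/5) + T*(1/6) = -T/5 + T/6 = -T/30)
(J(0)*6)*0**2 = (-1/30*0*6)*0**2 = (0*6)*0 = 0*0 = 0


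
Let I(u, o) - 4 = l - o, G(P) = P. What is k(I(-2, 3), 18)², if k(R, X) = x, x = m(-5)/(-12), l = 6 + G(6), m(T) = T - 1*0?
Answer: 25/144 ≈ 0.17361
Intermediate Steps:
m(T) = T (m(T) = T + 0 = T)
l = 12 (l = 6 + 6 = 12)
I(u, o) = 16 - o (I(u, o) = 4 + (12 - o) = 16 - o)
x = 5/12 (x = -5/(-12) = -5*(-1/12) = 5/12 ≈ 0.41667)
k(R, X) = 5/12
k(I(-2, 3), 18)² = (5/12)² = 25/144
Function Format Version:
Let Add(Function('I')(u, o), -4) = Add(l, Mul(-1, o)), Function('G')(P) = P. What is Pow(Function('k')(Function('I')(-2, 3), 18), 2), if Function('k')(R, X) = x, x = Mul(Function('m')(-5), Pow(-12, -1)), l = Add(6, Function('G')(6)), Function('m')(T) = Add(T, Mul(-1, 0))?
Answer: Rational(25, 144) ≈ 0.17361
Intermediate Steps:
Function('m')(T) = T (Function('m')(T) = Add(T, 0) = T)
l = 12 (l = Add(6, 6) = 12)
Function('I')(u, o) = Add(16, Mul(-1, o)) (Function('I')(u, o) = Add(4, Add(12, Mul(-1, o))) = Add(16, Mul(-1, o)))
x = Rational(5, 12) (x = Mul(-5, Pow(-12, -1)) = Mul(-5, Rational(-1, 12)) = Rational(5, 12) ≈ 0.41667)
Function('k')(R, X) = Rational(5, 12)
Pow(Function('k')(Function('I')(-2, 3), 18), 2) = Pow(Rational(5, 12), 2) = Rational(25, 144)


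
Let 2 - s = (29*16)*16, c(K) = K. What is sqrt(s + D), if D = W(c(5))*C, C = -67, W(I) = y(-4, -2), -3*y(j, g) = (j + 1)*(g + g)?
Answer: 7*I*sqrt(146) ≈ 84.581*I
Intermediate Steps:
y(j, g) = -2*g*(1 + j)/3 (y(j, g) = -(j + 1)*(g + g)/3 = -(1 + j)*2*g/3 = -2*g*(1 + j)/3)
W(I) = -4 (W(I) = -2/3*(-2)*(1 - 4) = -2/3*(-2)*(-3) = -4)
s = -7422 (s = 2 - 29*16*16 = 2 - 464*16 = 2 - 1*7424 = 2 - 7424 = -7422)
D = 268 (D = -4*(-67) = 268)
sqrt(s + D) = sqrt(-7422 + 268) = sqrt(-7154) = 7*I*sqrt(146)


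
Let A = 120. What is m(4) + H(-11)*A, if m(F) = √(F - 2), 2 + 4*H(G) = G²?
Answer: 3570 + √2 ≈ 3571.4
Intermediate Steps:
H(G) = -½ + G²/4
m(F) = √(-2 + F)
m(4) + H(-11)*A = √(-2 + 4) + (-½ + (¼)*(-11)²)*120 = √2 + (-½ + (¼)*121)*120 = √2 + (-½ + 121/4)*120 = √2 + (119/4)*120 = √2 + 3570 = 3570 + √2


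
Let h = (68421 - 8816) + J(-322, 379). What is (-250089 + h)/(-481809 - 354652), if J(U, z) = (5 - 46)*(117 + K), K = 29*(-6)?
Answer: 188147/836461 ≈ 0.22493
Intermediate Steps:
K = -174
J(U, z) = 2337 (J(U, z) = (5 - 46)*(117 - 174) = -41*(-57) = 2337)
h = 61942 (h = (68421 - 8816) + 2337 = 59605 + 2337 = 61942)
(-250089 + h)/(-481809 - 354652) = (-250089 + 61942)/(-481809 - 354652) = -188147/(-836461) = -188147*(-1/836461) = 188147/836461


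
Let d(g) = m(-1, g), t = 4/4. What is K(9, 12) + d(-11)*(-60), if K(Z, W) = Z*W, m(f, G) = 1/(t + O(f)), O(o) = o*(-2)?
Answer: 88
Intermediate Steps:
t = 1 (t = 4*(¼) = 1)
O(o) = -2*o
m(f, G) = 1/(1 - 2*f)
d(g) = ⅓ (d(g) = -1/(-1 + 2*(-1)) = -1/(-1 - 2) = -1/(-3) = -1*(-⅓) = ⅓)
K(Z, W) = W*Z
K(9, 12) + d(-11)*(-60) = 12*9 + (⅓)*(-60) = 108 - 20 = 88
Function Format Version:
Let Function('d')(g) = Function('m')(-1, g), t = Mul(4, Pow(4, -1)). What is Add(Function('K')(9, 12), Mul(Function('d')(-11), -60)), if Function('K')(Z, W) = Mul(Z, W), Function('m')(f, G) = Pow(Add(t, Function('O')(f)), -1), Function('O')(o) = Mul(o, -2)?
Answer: 88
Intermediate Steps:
t = 1 (t = Mul(4, Rational(1, 4)) = 1)
Function('O')(o) = Mul(-2, o)
Function('m')(f, G) = Pow(Add(1, Mul(-2, f)), -1)
Function('d')(g) = Rational(1, 3) (Function('d')(g) = Mul(-1, Pow(Add(-1, Mul(2, -1)), -1)) = Mul(-1, Pow(Add(-1, -2), -1)) = Mul(-1, Pow(-3, -1)) = Mul(-1, Rational(-1, 3)) = Rational(1, 3))
Function('K')(Z, W) = Mul(W, Z)
Add(Function('K')(9, 12), Mul(Function('d')(-11), -60)) = Add(Mul(12, 9), Mul(Rational(1, 3), -60)) = Add(108, -20) = 88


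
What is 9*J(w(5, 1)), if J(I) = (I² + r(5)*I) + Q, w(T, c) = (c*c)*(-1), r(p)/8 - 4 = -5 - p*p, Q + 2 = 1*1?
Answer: 1872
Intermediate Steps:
Q = -1 (Q = -2 + 1*1 = -2 + 1 = -1)
r(p) = -8 - 8*p² (r(p) = 32 + 8*(-5 - p*p) = 32 + 8*(-5 - p²) = 32 + (-40 - 8*p²) = -8 - 8*p²)
w(T, c) = -c² (w(T, c) = c²*(-1) = -c²)
J(I) = -1 + I² - 208*I (J(I) = (I² + (-8 - 8*5²)*I) - 1 = (I² + (-8 - 8*25)*I) - 1 = (I² + (-8 - 200)*I) - 1 = (I² - 208*I) - 1 = -1 + I² - 208*I)
9*J(w(5, 1)) = 9*(-1 + (-1*1²)² - (-208)*1²) = 9*(-1 + (-1*1)² - (-208)) = 9*(-1 + (-1)² - 208*(-1)) = 9*(-1 + 1 + 208) = 9*208 = 1872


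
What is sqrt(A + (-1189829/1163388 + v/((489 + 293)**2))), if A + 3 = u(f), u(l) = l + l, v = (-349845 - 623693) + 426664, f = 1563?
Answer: sqrt(161453699303542205799)/227442354 ≈ 55.867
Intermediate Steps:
v = -546874 (v = -973538 + 426664 = -546874)
u(l) = 2*l
A = 3123 (A = -3 + 2*1563 = -3 + 3126 = 3123)
sqrt(A + (-1189829/1163388 + v/((489 + 293)**2))) = sqrt(3123 + (-1189829/1163388 - 546874/(489 + 293)**2)) = sqrt(3123 + (-1189829*1/1163388 - 546874/(782**2))) = sqrt(3123 + (-1189829/1163388 - 546874/611524)) = sqrt(3123 + (-1189829/1163388 - 546874*1/611524)) = sqrt(3123 + (-1189829/1163388 - 273437/305762)) = sqrt(3123 - 340958909627/177859920828) = sqrt(555115573836217/177859920828) = sqrt(161453699303542205799)/227442354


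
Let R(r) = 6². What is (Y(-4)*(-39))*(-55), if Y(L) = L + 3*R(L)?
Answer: 223080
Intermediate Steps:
R(r) = 36
Y(L) = 108 + L (Y(L) = L + 3*36 = L + 108 = 108 + L)
(Y(-4)*(-39))*(-55) = ((108 - 4)*(-39))*(-55) = (104*(-39))*(-55) = -4056*(-55) = 223080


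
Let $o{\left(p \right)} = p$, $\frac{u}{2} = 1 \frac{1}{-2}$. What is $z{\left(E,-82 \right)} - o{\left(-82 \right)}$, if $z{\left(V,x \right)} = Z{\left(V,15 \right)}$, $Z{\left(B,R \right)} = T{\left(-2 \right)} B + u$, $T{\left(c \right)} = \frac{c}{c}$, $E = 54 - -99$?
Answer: $234$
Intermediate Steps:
$u = -1$ ($u = 2 \cdot 1 \frac{1}{-2} = 2 \cdot 1 \left(- \frac{1}{2}\right) = 2 \left(- \frac{1}{2}\right) = -1$)
$E = 153$ ($E = 54 + 99 = 153$)
$T{\left(c \right)} = 1$
$Z{\left(B,R \right)} = -1 + B$ ($Z{\left(B,R \right)} = 1 B - 1 = B - 1 = -1 + B$)
$z{\left(V,x \right)} = -1 + V$
$z{\left(E,-82 \right)} - o{\left(-82 \right)} = \left(-1 + 153\right) - -82 = 152 + 82 = 234$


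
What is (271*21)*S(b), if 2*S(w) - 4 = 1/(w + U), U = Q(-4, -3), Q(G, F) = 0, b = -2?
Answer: 39837/4 ≈ 9959.3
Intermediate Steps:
U = 0
S(w) = 2 + 1/(2*w) (S(w) = 2 + 1/(2*(w + 0)) = 2 + 1/(2*w))
(271*21)*S(b) = (271*21)*(2 + (½)/(-2)) = 5691*(2 + (½)*(-½)) = 5691*(2 - ¼) = 5691*(7/4) = 39837/4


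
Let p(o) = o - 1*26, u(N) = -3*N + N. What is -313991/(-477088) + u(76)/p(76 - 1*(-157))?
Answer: -7521239/98757216 ≈ -0.076159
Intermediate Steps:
u(N) = -2*N
p(o) = -26 + o (p(o) = o - 26 = -26 + o)
-313991/(-477088) + u(76)/p(76 - 1*(-157)) = -313991/(-477088) + (-2*76)/(-26 + (76 - 1*(-157))) = -313991*(-1/477088) - 152/(-26 + (76 + 157)) = 313991/477088 - 152/(-26 + 233) = 313991/477088 - 152/207 = -7521239/98757216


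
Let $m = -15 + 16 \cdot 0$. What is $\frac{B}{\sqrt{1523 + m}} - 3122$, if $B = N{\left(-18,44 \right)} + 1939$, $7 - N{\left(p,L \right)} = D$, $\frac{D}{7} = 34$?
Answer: $-3122 + \frac{854 \sqrt{377}}{377} \approx -3078.0$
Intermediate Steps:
$m = -15$ ($m = -15 + 0 = -15$)
$D = 238$ ($D = 7 \cdot 34 = 238$)
$N{\left(p,L \right)} = -231$ ($N{\left(p,L \right)} = 7 - 238 = -231$)
$B = 1708$ ($B = -231 + 1939 = 1708$)
$\frac{B}{\sqrt{1523 + m}} - 3122 = \frac{1708}{\sqrt{1523 - 15}} - 3122 = \frac{1708}{\sqrt{1508}} - 3122 = \frac{1708}{2 \sqrt{377}} - 3122 = 1708 \frac{\sqrt{377}}{754} - 3122 = \frac{854 \sqrt{377}}{377} - 3122 = -3122 + \frac{854 \sqrt{377}}{377}$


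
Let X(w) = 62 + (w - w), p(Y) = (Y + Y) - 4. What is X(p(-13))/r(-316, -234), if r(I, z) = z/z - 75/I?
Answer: 19592/391 ≈ 50.107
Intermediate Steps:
r(I, z) = 1 - 75/I
p(Y) = -4 + 2*Y (p(Y) = 2*Y - 4 = -4 + 2*Y)
X(w) = 62 (X(w) = 62 + 0 = 62)
X(p(-13))/r(-316, -234) = 62/(((-75 - 316)/(-316))) = 62/((-1/316*(-391))) = 62/(391/316) = 62*(316/391) = 19592/391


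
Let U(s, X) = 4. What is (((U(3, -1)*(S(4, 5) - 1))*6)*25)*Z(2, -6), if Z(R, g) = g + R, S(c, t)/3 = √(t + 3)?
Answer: 2400 - 14400*√2 ≈ -17965.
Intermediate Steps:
S(c, t) = 3*√(3 + t) (S(c, t) = 3*√(t + 3) = 3*√(3 + t))
Z(R, g) = R + g
(((U(3, -1)*(S(4, 5) - 1))*6)*25)*Z(2, -6) = (((4*(3*√(3 + 5) - 1))*6)*25)*(2 - 6) = (((4*(3*√8 - 1))*6)*25)*(-4) = (((4*(3*(2*√2) - 1))*6)*25)*(-4) = (((4*(6*√2 - 1))*6)*25)*(-4) = (((4*(-1 + 6*√2))*6)*25)*(-4) = (((-4 + 24*√2)*6)*25)*(-4) = ((-24 + 144*√2)*25)*(-4) = (-600 + 3600*√2)*(-4) = 2400 - 14400*√2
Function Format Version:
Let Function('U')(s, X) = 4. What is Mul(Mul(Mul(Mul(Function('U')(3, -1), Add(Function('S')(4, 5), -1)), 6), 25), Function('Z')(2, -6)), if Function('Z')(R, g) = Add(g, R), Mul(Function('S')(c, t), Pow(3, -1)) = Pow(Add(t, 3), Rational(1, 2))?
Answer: Add(2400, Mul(-14400, Pow(2, Rational(1, 2)))) ≈ -17965.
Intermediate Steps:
Function('S')(c, t) = Mul(3, Pow(Add(3, t), Rational(1, 2))) (Function('S')(c, t) = Mul(3, Pow(Add(t, 3), Rational(1, 2))) = Mul(3, Pow(Add(3, t), Rational(1, 2))))
Function('Z')(R, g) = Add(R, g)
Mul(Mul(Mul(Mul(Function('U')(3, -1), Add(Function('S')(4, 5), -1)), 6), 25), Function('Z')(2, -6)) = Mul(Mul(Mul(Mul(4, Add(Mul(3, Pow(Add(3, 5), Rational(1, 2))), -1)), 6), 25), Add(2, -6)) = Mul(Mul(Mul(Mul(4, Add(Mul(3, Pow(8, Rational(1, 2))), -1)), 6), 25), -4) = Mul(Mul(Mul(Mul(4, Add(Mul(3, Mul(2, Pow(2, Rational(1, 2)))), -1)), 6), 25), -4) = Mul(Mul(Mul(Mul(4, Add(Mul(6, Pow(2, Rational(1, 2))), -1)), 6), 25), -4) = Mul(Mul(Mul(Mul(4, Add(-1, Mul(6, Pow(2, Rational(1, 2))))), 6), 25), -4) = Mul(Mul(Mul(Add(-4, Mul(24, Pow(2, Rational(1, 2)))), 6), 25), -4) = Mul(Mul(Add(-24, Mul(144, Pow(2, Rational(1, 2)))), 25), -4) = Mul(Add(-600, Mul(3600, Pow(2, Rational(1, 2)))), -4) = Add(2400, Mul(-14400, Pow(2, Rational(1, 2))))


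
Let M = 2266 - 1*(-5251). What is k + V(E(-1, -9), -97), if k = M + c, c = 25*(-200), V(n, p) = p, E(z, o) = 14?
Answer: 2420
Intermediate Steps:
M = 7517 (M = 2266 + 5251 = 7517)
c = -5000
k = 2517 (k = 7517 - 5000 = 2517)
k + V(E(-1, -9), -97) = 2517 - 97 = 2420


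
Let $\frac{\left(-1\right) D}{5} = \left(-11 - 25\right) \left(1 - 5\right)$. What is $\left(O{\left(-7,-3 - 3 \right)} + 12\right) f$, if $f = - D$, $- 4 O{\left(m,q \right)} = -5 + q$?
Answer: $10620$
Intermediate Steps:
$D = -720$ ($D = - 5 \left(-11 - 25\right) \left(1 - 5\right) = - 5 \left(\left(-36\right) \left(-4\right)\right) = \left(-5\right) 144 = -720$)
$O{\left(m,q \right)} = \frac{5}{4} - \frac{q}{4}$ ($O{\left(m,q \right)} = - \frac{-5 + q}{4} = \frac{5}{4} - \frac{q}{4}$)
$f = 720$ ($f = \left(-1\right) \left(-720\right) = 720$)
$\left(O{\left(-7,-3 - 3 \right)} + 12\right) f = \left(\left(\frac{5}{4} - \frac{-3 - 3}{4}\right) + 12\right) 720 = \left(\left(\frac{5}{4} - - \frac{3}{2}\right) + 12\right) 720 = \left(\left(\frac{5}{4} + \frac{3}{2}\right) + 12\right) 720 = \left(\frac{11}{4} + 12\right) 720 = \frac{59}{4} \cdot 720 = 10620$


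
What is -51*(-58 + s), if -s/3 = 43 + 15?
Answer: 11832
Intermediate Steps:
s = -174 (s = -3*(43 + 15) = -3*58 = -174)
-51*(-58 + s) = -51*(-58 - 174) = -51*(-232) = 11832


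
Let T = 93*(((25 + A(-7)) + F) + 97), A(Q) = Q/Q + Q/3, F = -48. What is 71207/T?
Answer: 2297/218 ≈ 10.537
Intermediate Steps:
A(Q) = 1 + Q/3 (A(Q) = 1 + Q*(⅓) = 1 + Q/3)
T = 6758 (T = 93*(((25 + (1 + (⅓)*(-7))) - 48) + 97) = 93*(((25 + (1 - 7/3)) - 48) + 97) = 93*(((25 - 4/3) - 48) + 97) = 93*((71/3 - 48) + 97) = 93*(-73/3 + 97) = 93*(218/3) = 6758)
71207/T = 71207/6758 = 71207*(1/6758) = 2297/218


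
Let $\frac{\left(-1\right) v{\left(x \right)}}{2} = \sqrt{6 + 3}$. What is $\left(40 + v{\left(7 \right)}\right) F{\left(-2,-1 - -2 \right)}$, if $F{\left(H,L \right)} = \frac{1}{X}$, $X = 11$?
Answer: $\frac{34}{11} \approx 3.0909$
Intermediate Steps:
$v{\left(x \right)} = -6$ ($v{\left(x \right)} = - 2 \sqrt{6 + 3} = - 2 \sqrt{9} = \left(-2\right) 3 = -6$)
$F{\left(H,L \right)} = \frac{1}{11}$
$\left(40 + v{\left(7 \right)}\right) F{\left(-2,-1 - -2 \right)} = \left(40 - 6\right) \frac{1}{11} = 34 \cdot \frac{1}{11} = \frac{34}{11}$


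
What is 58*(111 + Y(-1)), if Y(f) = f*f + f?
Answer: 6438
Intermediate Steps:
Y(f) = f + f² (Y(f) = f² + f = f + f²)
58*(111 + Y(-1)) = 58*(111 - (1 - 1)) = 58*(111 - 1*0) = 58*(111 + 0) = 58*111 = 6438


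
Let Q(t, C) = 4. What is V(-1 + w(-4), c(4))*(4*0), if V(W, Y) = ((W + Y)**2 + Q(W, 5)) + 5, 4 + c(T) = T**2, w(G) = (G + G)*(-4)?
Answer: 0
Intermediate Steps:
w(G) = -8*G (w(G) = (2*G)*(-4) = -8*G)
c(T) = -4 + T**2
V(W, Y) = 9 + (W + Y)**2 (V(W, Y) = ((W + Y)**2 + 4) + 5 = (4 + (W + Y)**2) + 5 = 9 + (W + Y)**2)
V(-1 + w(-4), c(4))*(4*0) = (9 + ((-1 - 8*(-4)) + (-4 + 4**2))**2)*(4*0) = (9 + ((-1 + 32) + (-4 + 16))**2)*0 = (9 + (31 + 12)**2)*0 = (9 + 43**2)*0 = (9 + 1849)*0 = 1858*0 = 0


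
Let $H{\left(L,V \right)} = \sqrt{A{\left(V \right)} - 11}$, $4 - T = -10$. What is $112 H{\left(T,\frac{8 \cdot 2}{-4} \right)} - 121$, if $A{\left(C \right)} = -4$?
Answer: $-121 + 112 i \sqrt{15} \approx -121.0 + 433.77 i$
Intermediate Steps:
$T = 14$ ($T = 4 - -10 = 4 + 10 = 14$)
$H{\left(L,V \right)} = i \sqrt{15}$ ($H{\left(L,V \right)} = \sqrt{-4 - 11} = \sqrt{-15} = i \sqrt{15}$)
$112 H{\left(T,\frac{8 \cdot 2}{-4} \right)} - 121 = 112 i \sqrt{15} - 121 = -121 + 112 i \sqrt{15}$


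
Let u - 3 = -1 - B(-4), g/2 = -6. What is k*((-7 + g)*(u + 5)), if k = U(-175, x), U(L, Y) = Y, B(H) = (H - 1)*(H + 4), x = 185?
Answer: -24605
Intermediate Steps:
g = -12 (g = 2*(-6) = -12)
B(H) = (-1 + H)*(4 + H)
u = 2 (u = 3 + (-1 - (-4 + (-4)**2 + 3*(-4))) = 3 + (-1 - (-4 + 16 - 12)) = 3 + (-1 - 1*0) = 3 + (-1 + 0) = 3 - 1 = 2)
k = 185
k*((-7 + g)*(u + 5)) = 185*((-7 - 12)*(2 + 5)) = 185*(-19*7) = 185*(-133) = -24605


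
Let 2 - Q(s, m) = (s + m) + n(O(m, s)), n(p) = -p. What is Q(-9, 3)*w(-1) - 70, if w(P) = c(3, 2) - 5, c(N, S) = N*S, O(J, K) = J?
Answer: -59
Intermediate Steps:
Q(s, m) = 2 - s (Q(s, m) = 2 - ((s + m) - m) = 2 - ((m + s) - m) = 2 - s)
w(P) = 1 (w(P) = 3*2 - 5 = 6 - 5 = 1)
Q(-9, 3)*w(-1) - 70 = (2 - 1*(-9))*1 - 70 = (2 + 9)*1 - 70 = 11*1 - 70 = 11 - 70 = -59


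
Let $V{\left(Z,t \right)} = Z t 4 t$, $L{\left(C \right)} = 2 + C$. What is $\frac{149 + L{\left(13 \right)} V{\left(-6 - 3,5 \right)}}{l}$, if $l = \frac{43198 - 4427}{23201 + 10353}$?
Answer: $- \frac{447979454}{38771} \approx -11555.0$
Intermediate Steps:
$V{\left(Z,t \right)} = 4 Z t^{2}$ ($V{\left(Z,t \right)} = 4 Z t t = 4 Z t^{2}$)
$l = \frac{38771}{33554} \approx 1.1555$
$\frac{149 + L{\left(13 \right)} V{\left(-6 - 3,5 \right)}}{l} = \frac{149 + \left(2 + 13\right) 4 \left(-6 - 3\right) 5^{2}}{\frac{38771}{33554}} = \left(149 + 15 \cdot 4 \left(-6 - 3\right) 25\right) \frac{33554}{38771} = \left(149 + 15 \cdot 4 \left(-9\right) 25\right) \frac{33554}{38771} = \left(149 + 15 \left(-900\right)\right) \frac{33554}{38771} = \left(149 - 13500\right) \frac{33554}{38771} = \left(-13351\right) \frac{33554}{38771} = - \frac{447979454}{38771}$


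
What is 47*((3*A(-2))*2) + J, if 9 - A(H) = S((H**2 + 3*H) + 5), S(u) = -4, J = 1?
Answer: 3667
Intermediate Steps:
A(H) = 13 (A(H) = 9 - 1*(-4) = 9 + 4 = 13)
47*((3*A(-2))*2) + J = 47*((3*13)*2) + 1 = 47*(39*2) + 1 = 47*78 + 1 = 3666 + 1 = 3667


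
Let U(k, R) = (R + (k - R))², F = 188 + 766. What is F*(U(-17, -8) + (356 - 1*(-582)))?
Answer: 1170558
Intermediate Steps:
F = 954
U(k, R) = k²
F*(U(-17, -8) + (356 - 1*(-582))) = 954*((-17)² + (356 - 1*(-582))) = 954*(289 + (356 + 582)) = 954*(289 + 938) = 954*1227 = 1170558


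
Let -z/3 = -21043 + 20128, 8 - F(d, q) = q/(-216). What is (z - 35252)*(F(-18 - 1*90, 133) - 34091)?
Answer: 239309870065/216 ≈ 1.1079e+9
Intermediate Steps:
F(d, q) = 8 + q/216 (F(d, q) = 8 - q/(-216) = 8 - q*(-1)/216 = 8 - (-1)*q/216 = 8 + q/216)
z = 2745 (z = -3*(-21043 + 20128) = -3*(-915) = 2745)
(z - 35252)*(F(-18 - 1*90, 133) - 34091) = (2745 - 35252)*((8 + (1/216)*133) - 34091) = -32507*((8 + 133/216) - 34091) = -32507*(1861/216 - 34091) = -32507*(-7361795/216) = 239309870065/216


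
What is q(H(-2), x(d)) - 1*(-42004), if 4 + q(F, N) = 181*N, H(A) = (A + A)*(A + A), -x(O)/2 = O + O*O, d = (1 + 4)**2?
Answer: -193300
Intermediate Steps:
d = 25 (d = 5**2 = 25)
x(O) = -2*O - 2*O**2 (x(O) = -2*(O + O*O) = -2*(O + O**2) = -2*O - 2*O**2)
H(A) = 4*A**2 (H(A) = (2*A)*(2*A) = 4*A**2)
q(F, N) = -4 + 181*N
q(H(-2), x(d)) - 1*(-42004) = (-4 + 181*(-2*25*(1 + 25))) - 1*(-42004) = (-4 + 181*(-2*25*26)) + 42004 = (-4 + 181*(-1300)) + 42004 = (-4 - 235300) + 42004 = -235304 + 42004 = -193300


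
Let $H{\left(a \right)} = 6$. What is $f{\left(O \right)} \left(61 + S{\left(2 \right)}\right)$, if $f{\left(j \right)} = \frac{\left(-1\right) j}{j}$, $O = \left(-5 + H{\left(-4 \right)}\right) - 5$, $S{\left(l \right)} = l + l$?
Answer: $-65$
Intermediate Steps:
$S{\left(l \right)} = 2 l$
$O = -4$ ($O = \left(-5 + 6\right) - 5 = 1 - 5 = -4$)
$f{\left(j \right)} = -1$
$f{\left(O \right)} \left(61 + S{\left(2 \right)}\right) = - (61 + 2 \cdot 2) = - (61 + 4) = \left(-1\right) 65 = -65$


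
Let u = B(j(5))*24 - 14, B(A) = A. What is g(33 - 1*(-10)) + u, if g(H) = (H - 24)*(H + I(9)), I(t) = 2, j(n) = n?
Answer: 961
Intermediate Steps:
g(H) = (-24 + H)*(2 + H) (g(H) = (H - 24)*(H + 2) = (-24 + H)*(2 + H))
u = 106 (u = 5*24 - 14 = 120 - 14 = 106)
g(33 - 1*(-10)) + u = (-48 + (33 - 1*(-10))² - 22*(33 - 1*(-10))) + 106 = (-48 + (33 + 10)² - 22*(33 + 10)) + 106 = (-48 + 43² - 22*43) + 106 = (-48 + 1849 - 946) + 106 = 855 + 106 = 961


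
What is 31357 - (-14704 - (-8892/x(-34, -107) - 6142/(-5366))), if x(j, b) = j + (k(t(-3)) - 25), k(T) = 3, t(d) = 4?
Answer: 1736150585/37562 ≈ 46221.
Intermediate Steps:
x(j, b) = -22 + j (x(j, b) = j + (3 - 25) = j - 22 = -22 + j)
31357 - (-14704 - (-8892/x(-34, -107) - 6142/(-5366))) = 31357 - (-14704 - (-8892/(-22 - 34) - 6142/(-5366))) = 31357 - (-14704 - (-8892/(-56) - 6142*(-1/5366))) = 31357 - (-14704 - (-8892*(-1/56) + 3071/2683)) = 31357 - (-14704 - (2223/14 + 3071/2683)) = 31357 - (-14704 - 1*6007303/37562) = 31357 - (-14704 - 6007303/37562) = 31357 - 1*(-558318951/37562) = 31357 + 558318951/37562 = 1736150585/37562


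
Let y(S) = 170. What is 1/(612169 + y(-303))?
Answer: 1/612339 ≈ 1.6331e-6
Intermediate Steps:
1/(612169 + y(-303)) = 1/(612169 + 170) = 1/612339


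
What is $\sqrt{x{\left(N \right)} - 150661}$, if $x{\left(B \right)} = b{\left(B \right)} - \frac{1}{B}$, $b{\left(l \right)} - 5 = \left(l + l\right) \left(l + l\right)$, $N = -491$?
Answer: $\frac{\sqrt{196159895599}}{491} \approx 902.04$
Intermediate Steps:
$b{\left(l \right)} = 5 + 4 l^{2}$ ($b{\left(l \right)} = 5 + \left(l + l\right) \left(l + l\right) = 5 + 2 l 2 l = 5 + 4 l^{2}$)
$x{\left(B \right)} = 5 - \frac{1}{B} + 4 B^{2}$ ($x{\left(B \right)} = \left(5 + 4 B^{2}\right) - \frac{1}{B} = 5 - \frac{1}{B} + 4 B^{2}$)
$\sqrt{x{\left(N \right)} - 150661} = \sqrt{\left(5 - \frac{1}{-491} + 4 \left(-491\right)^{2}\right) - 150661} = \sqrt{\left(5 - - \frac{1}{491} + 4 \cdot 241081\right) - 150661} = \sqrt{\left(5 + \frac{1}{491} + 964324\right) - 150661} = \sqrt{\frac{473485540}{491} - 150661} = \sqrt{\frac{399510989}{491}} = \frac{\sqrt{196159895599}}{491}$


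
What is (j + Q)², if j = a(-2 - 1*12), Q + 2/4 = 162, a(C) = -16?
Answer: 84681/4 ≈ 21170.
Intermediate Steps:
Q = 323/2 (Q = -½ + 162 = 323/2 ≈ 161.50)
j = -16
(j + Q)² = (-16 + 323/2)² = (291/2)² = 84681/4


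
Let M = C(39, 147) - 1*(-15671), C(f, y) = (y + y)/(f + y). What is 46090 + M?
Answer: 1914640/31 ≈ 61763.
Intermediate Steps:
C(f, y) = 2*y/(f + y) (C(f, y) = (2*y)/(f + y) = 2*y/(f + y))
M = 485850/31 (M = 2*147/(39 + 147) - 1*(-15671) = 2*147/186 + 15671 = 2*147*(1/186) + 15671 = 49/31 + 15671 = 485850/31 ≈ 15673.)
46090 + M = 46090 + 485850/31 = 1914640/31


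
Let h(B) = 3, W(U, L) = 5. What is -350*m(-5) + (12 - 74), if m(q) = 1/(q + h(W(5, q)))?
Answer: 113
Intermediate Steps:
m(q) = 1/(3 + q) (m(q) = 1/(q + 3) = 1/(3 + q))
-350*m(-5) + (12 - 74) = -350/(3 - 5) + (12 - 74) = -350/(-2) - 62 = -350*(-½) - 62 = 175 - 62 = 113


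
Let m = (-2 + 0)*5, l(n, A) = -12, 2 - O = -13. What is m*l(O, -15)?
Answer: 120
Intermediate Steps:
O = 15 (O = 2 - 1*(-13) = 2 + 13 = 15)
m = -10 (m = -2*5 = -10)
m*l(O, -15) = -10*(-12) = 120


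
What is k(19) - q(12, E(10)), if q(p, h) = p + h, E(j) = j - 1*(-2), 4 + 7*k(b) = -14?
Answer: -186/7 ≈ -26.571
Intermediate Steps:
k(b) = -18/7 (k(b) = -4/7 + (⅐)*(-14) = -4/7 - 2 = -18/7)
E(j) = 2 + j (E(j) = j + 2 = 2 + j)
q(p, h) = h + p
k(19) - q(12, E(10)) = -18/7 - ((2 + 10) + 12) = -18/7 - (12 + 12) = -18/7 - 1*24 = -18/7 - 24 = -186/7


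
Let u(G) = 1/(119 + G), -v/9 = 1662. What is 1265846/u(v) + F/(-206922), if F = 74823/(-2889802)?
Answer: -3744027314218314698571/199321203148 ≈ -1.8784e+10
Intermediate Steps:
v = -14958 (v = -9*1662 = -14958)
F = -74823/2889802 (F = 74823*(-1/2889802) = -74823/2889802 ≈ -0.025892)
1265846/u(v) + F/(-206922) = 1265846/(1/(119 - 14958)) - 74823/2889802/(-206922) = 1265846/(1/(-14839)) - 74823/2889802*(-1/206922) = 1265846/(-1/14839) + 24941/199321203148 = 1265846*(-14839) + 24941/199321203148 = -18783888794 + 24941/199321203148 = -3744027314218314698571/199321203148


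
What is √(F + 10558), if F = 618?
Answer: 2*√2794 ≈ 105.72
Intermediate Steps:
√(F + 10558) = √(618 + 10558) = √11176 = 2*√2794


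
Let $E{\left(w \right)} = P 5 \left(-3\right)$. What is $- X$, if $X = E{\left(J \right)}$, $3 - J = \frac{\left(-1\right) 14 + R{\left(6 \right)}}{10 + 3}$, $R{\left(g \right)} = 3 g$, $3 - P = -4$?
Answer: $105$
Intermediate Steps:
$P = 7$ ($P = 3 - -4 = 3 + 4 = 7$)
$J = \frac{35}{13}$ ($J = 3 - \frac{\left(-1\right) 14 + 3 \cdot 6}{10 + 3} = 3 - \frac{-14 + 18}{13} = 3 - 4 \cdot \frac{1}{13} = 3 - \frac{4}{13} = \frac{35}{13} \approx 2.6923$)
$E{\left(w \right)} = -105$ ($E{\left(w \right)} = 7 \cdot 5 \left(-3\right) = 35 \left(-3\right) = -105$)
$X = -105$
$- X = \left(-1\right) \left(-105\right) = 105$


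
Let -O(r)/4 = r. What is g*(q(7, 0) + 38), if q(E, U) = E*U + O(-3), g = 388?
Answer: 19400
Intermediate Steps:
O(r) = -4*r
q(E, U) = 12 + E*U (q(E, U) = E*U - 4*(-3) = E*U + 12 = 12 + E*U)
g*(q(7, 0) + 38) = 388*((12 + 7*0) + 38) = 388*((12 + 0) + 38) = 388*(12 + 38) = 388*50 = 19400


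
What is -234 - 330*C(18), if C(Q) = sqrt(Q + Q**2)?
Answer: -234 - 990*sqrt(38) ≈ -6336.8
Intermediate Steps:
-234 - 330*C(18) = -234 - 330*3*sqrt(2)*sqrt(1 + 18) = -234 - 330*3*sqrt(38) = -234 - 990*sqrt(38)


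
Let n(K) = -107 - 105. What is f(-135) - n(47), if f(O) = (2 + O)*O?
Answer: 18167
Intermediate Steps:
n(K) = -212
f(O) = O*(2 + O)
f(-135) - n(47) = -135*(2 - 135) - 1*(-212) = -135*(-133) + 212 = 17955 + 212 = 18167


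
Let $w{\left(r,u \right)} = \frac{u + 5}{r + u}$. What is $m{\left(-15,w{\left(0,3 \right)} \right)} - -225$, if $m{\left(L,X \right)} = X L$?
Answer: $185$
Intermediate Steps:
$w{\left(r,u \right)} = \frac{5 + u}{r + u}$
$m{\left(L,X \right)} = L X$
$m{\left(-15,w{\left(0,3 \right)} \right)} - -225 = - 15 \frac{5 + 3}{0 + 3} - -225 = - 15 \cdot \frac{1}{3} \cdot 8 + 225 = \left(-15\right) \frac{8}{3} + 225 = -40 + 225 = 185$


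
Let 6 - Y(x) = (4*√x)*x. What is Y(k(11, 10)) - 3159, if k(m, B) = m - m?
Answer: -3153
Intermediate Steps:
k(m, B) = 0
Y(x) = 6 - 4*x^(3/2) (Y(x) = 6 - 4*√x*x = 6 - 4*x^(3/2))
Y(k(11, 10)) - 3159 = (6 - 4*0^(3/2)) - 3159 = (6 - 4*0) - 3159 = (6 + 0) - 3159 = 6 - 3159 = -3153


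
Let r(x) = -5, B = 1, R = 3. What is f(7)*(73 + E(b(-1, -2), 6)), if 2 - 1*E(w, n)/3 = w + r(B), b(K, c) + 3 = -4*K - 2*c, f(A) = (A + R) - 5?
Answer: 395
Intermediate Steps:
f(A) = -2 + A (f(A) = (A + 3) - 5 = (3 + A) - 5 = -2 + A)
b(K, c) = -3 - 4*K - 2*c (b(K, c) = -3 + (-4*K - 2*c) = -3 - 4*K - 2*c)
E(w, n) = 21 - 3*w (E(w, n) = 6 - 3*(w - 5) = 6 - 3*(-5 + w) = 6 + (15 - 3*w) = 21 - 3*w)
f(7)*(73 + E(b(-1, -2), 6)) = (-2 + 7)*(73 + (21 - 3*(-3 - 4*(-1) - 2*(-2)))) = 5*(73 + (21 - 3*(-3 + 4 + 4))) = 5*(73 + (21 - 3*5)) = 5*(73 + (21 - 15)) = 5*(73 + 6) = 5*79 = 395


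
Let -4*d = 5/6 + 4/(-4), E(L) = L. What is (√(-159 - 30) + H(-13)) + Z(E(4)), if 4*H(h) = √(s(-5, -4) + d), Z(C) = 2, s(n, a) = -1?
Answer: 2 + 3*I*√21 + I*√138/48 ≈ 2.0 + 13.992*I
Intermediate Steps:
d = 1/24 (d = -(5/6 + 4/(-4))/4 = -(5*(⅙) + 4*(-¼))/4 = -(⅚ - 1)/4 = -¼*(-⅙) = 1/24 ≈ 0.041667)
H(h) = I*√138/48 (H(h) = √(-1 + 1/24)/4 = √(-23/24)/4 = (I*√138/12)/4 = I*√138/48)
(√(-159 - 30) + H(-13)) + Z(E(4)) = (√(-159 - 30) + I*√138/48) + 2 = (√(-189) + I*√138/48) + 2 = (3*I*√21 + I*√138/48) + 2 = 2 + 3*I*√21 + I*√138/48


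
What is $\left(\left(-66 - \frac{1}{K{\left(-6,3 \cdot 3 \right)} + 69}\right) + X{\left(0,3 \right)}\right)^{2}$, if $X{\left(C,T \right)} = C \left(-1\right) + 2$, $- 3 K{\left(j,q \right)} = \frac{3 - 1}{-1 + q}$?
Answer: $\frac{2802643600}{683929} \approx 4097.9$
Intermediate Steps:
$K{\left(j,q \right)} = - \frac{2}{3 \left(-1 + q\right)}$ ($K{\left(j,q \right)} = - \frac{\left(3 - 1\right) \frac{1}{-1 + q}}{3} = - \frac{2 \frac{1}{-1 + q}}{3} = - \frac{2}{3 \left(-1 + q\right)}$)
$X{\left(C,T \right)} = 2 - C$ ($X{\left(C,T \right)} = - C + 2 = 2 - C$)
$\left(\left(-66 - \frac{1}{K{\left(-6,3 \cdot 3 \right)} + 69}\right) + X{\left(0,3 \right)}\right)^{2} = \left(\left(-66 - \frac{1}{- \frac{2}{-3 + 3 \cdot 3 \cdot 3} + 69}\right) + \left(2 - 0\right)\right)^{2} = \left(\left(-66 - \frac{1}{- \frac{2}{-3 + 3 \cdot 9} + 69}\right) + \left(2 + 0\right)\right)^{2} = \left(\left(-66 - \frac{1}{- \frac{2}{-3 + 27} + 69}\right) + 2\right)^{2} = \left(\left(-66 - \frac{1}{- \frac{2}{24} + 69}\right) + 2\right)^{2} = \left(\left(-66 - \frac{1}{\left(-2\right) \frac{1}{24} + 69}\right) + 2\right)^{2} = \left(\left(-66 - \frac{1}{- \frac{1}{12} + 69}\right) + 2\right)^{2} = \left(\left(-66 - \frac{1}{\frac{827}{12}}\right) + 2\right)^{2} = \left(\left(-66 - \frac{12}{827}\right) + 2\right)^{2} = \left(- \frac{54594}{827} + 2\right)^{2} = \left(- \frac{52940}{827}\right)^{2} = \frac{2802643600}{683929}$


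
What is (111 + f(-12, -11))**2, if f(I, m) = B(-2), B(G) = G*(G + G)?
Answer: 14161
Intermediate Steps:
B(G) = 2*G**2 (B(G) = G*(2*G) = 2*G**2)
f(I, m) = 8 (f(I, m) = 2*(-2)**2 = 2*4 = 8)
(111 + f(-12, -11))**2 = (111 + 8)**2 = 119**2 = 14161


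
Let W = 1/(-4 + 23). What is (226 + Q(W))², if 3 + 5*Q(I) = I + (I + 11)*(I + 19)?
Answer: 233178888996/3258025 ≈ 71571.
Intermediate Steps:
W = 1/19 ≈ 0.052632
Q(I) = -⅗ + I/5 + (11 + I)*(19 + I)/5 (Q(I) = -⅗ + (I + (I + 11)*(I + 19))/5 = -⅗ + (I + (11 + I)*(19 + I))/5 = -⅗ + (I/5 + (11 + I)*(19 + I)/5) = -⅗ + I/5 + (11 + I)*(19 + I)/5)
(226 + Q(W))² = (226 + (206/5 + (1/19)²/5 + (31/5)*(1/19)))² = (226 + (206/5 + (⅕)*(1/361) + 31/95))² = (226 + (206/5 + 1/1805 + 31/95))² = (226 + 74956/1805)² = (482886/1805)² = 233178888996/3258025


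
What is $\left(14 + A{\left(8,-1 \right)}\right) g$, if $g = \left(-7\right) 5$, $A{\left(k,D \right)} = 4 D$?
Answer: $-350$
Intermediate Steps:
$g = -35$
$\left(14 + A{\left(8,-1 \right)}\right) g = \left(14 + 4 \left(-1\right)\right) \left(-35\right) = \left(14 - 4\right) \left(-35\right) = 10 \left(-35\right) = -350$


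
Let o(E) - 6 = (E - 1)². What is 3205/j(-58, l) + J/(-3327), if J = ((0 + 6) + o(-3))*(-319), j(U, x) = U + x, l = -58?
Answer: -9626923/385932 ≈ -24.945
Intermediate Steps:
o(E) = 6 + (-1 + E)² (o(E) = 6 + (E - 1)² = 6 + (-1 + E)²)
J = -8932 (J = ((0 + 6) + (6 + (-1 - 3)²))*(-319) = (6 + (6 + (-4)²))*(-319) = (6 + (6 + 16))*(-319) = (6 + 22)*(-319) = 28*(-319) = -8932)
3205/j(-58, l) + J/(-3327) = 3205/(-58 - 58) - 8932/(-3327) = 3205/(-116) - 8932*(-1/3327) = 3205*(-1/116) + 8932/3327 = -3205/116 + 8932/3327 = -9626923/385932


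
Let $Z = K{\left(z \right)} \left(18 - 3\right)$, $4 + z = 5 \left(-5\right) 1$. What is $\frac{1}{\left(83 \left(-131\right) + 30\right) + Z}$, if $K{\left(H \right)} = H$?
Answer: $- \frac{1}{11278} \approx -8.8668 \cdot 10^{-5}$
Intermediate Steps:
$z = -29$ ($z = -4 + 5 \left(-5\right) 1 = -4 - 25 = -29$)
$Z = -435$ ($Z = - 29 \left(18 - 3\right) = \left(-29\right) 15 = -435$)
$\frac{1}{\left(83 \left(-131\right) + 30\right) + Z} = \frac{1}{\left(83 \left(-131\right) + 30\right) - 435} = \frac{1}{\left(-10873 + 30\right) - 435} = \frac{1}{-10843 - 435} = \frac{1}{-11278} = - \frac{1}{11278}$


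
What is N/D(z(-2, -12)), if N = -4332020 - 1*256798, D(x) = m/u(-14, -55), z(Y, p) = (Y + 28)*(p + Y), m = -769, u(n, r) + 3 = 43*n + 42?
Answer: -2583504534/769 ≈ -3.3596e+6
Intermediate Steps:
u(n, r) = 39 + 43*n (u(n, r) = -3 + (43*n + 42) = -3 + (42 + 43*n) = 39 + 43*n)
z(Y, p) = (28 + Y)*(Y + p)
D(x) = 769/563 (D(x) = -769/(39 + 43*(-14)) = -769/(39 - 602) = -769/(-563) = -769*(-1/563) = 769/563)
N = -4588818 (N = -4332020 - 256798 = -4588818)
N/D(z(-2, -12)) = -4588818/769/563 = -4588818*563/769 = -2583504534/769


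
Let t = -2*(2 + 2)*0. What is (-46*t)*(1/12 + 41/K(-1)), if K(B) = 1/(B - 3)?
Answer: 0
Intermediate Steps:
K(B) = 1/(-3 + B)
t = 0 (t = -2*4*0 = -8*0 = 0)
(-46*t)*(1/12 + 41/K(-1)) = (-46*0)*(1/12 + 41/(1/(-3 - 1))) = 0*(1*(1/12) + 41/(1/(-4))) = 0*(1/12 + 41/(-¼)) = 0*(1/12 + 41*(-4)) = 0*(1/12 - 164) = 0*(-1967/12) = 0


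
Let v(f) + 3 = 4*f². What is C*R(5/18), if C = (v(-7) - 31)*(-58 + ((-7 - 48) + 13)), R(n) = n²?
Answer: -1250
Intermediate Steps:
v(f) = -3 + 4*f²
C = -16200 (C = ((-3 + 4*(-7)²) - 31)*(-58 + ((-7 - 48) + 13)) = ((-3 + 4*49) - 31)*(-58 + (-55 + 13)) = ((-3 + 196) - 31)*(-58 - 42) = (193 - 31)*(-100) = 162*(-100) = -16200)
C*R(5/18) = -16200*(5/18)² = -16200*25/324 = -1250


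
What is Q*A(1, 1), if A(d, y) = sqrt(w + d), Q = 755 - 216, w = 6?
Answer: 539*sqrt(7) ≈ 1426.1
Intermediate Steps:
Q = 539
A(d, y) = sqrt(6 + d)
Q*A(1, 1) = 539*sqrt(6 + 1) = 539*sqrt(7)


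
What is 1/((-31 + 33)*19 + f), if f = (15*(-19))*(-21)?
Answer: 1/6023 ≈ 0.00016603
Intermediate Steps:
f = 5985 (f = -285*(-21) = 5985)
1/((-31 + 33)*19 + f) = 1/((-31 + 33)*19 + 5985) = 1/(2*19 + 5985) = 1/(38 + 5985) = 1/6023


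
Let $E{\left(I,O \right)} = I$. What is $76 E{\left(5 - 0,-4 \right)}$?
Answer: $380$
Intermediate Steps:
$76 E{\left(5 - 0,-4 \right)} = 76 \left(5 - 0\right) = 76 \left(5 + 0\right) = 76 \cdot 5 = 380$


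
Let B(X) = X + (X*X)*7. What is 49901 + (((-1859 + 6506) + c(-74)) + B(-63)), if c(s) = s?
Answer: 82194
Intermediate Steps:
B(X) = X + 7*X**2 (B(X) = X + X**2*7 = X + 7*X**2)
49901 + (((-1859 + 6506) + c(-74)) + B(-63)) = 49901 + (((-1859 + 6506) - 74) - 63*(1 + 7*(-63))) = 49901 + ((4647 - 74) - 63*(1 - 441)) = 49901 + (4573 - 63*(-440)) = 49901 + (4573 + 27720) = 49901 + 32293 = 82194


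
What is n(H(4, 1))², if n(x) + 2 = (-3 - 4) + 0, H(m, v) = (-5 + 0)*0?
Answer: 81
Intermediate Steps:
H(m, v) = 0 (H(m, v) = -5*0 = 0)
n(x) = -9 (n(x) = -2 + ((-3 - 4) + 0) = -2 + (-7 + 0) = -2 - 7 = -9)
n(H(4, 1))² = (-9)² = 81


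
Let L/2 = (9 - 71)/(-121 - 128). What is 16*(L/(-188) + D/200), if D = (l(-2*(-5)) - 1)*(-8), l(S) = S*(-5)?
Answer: 9537248/292575 ≈ 32.598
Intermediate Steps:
l(S) = -5*S
L = 124/249 (L = 2*((9 - 71)/(-121 - 128)) = 2*(-62/(-249)) = 2*(-62*(-1/249)) = 2*(62/249) = 124/249 ≈ 0.49799)
D = 408 (D = (-(-10)*(-5) - 1)*(-8) = (-5*10 - 1)*(-8) = (-50 - 1)*(-8) = -51*(-8) = 408)
16*(L/(-188) + D/200) = 16*((124/249)/(-188) + 408/200) = 16*((124/249)*(-1/188) + 408*(1/200)) = 16*(-31/11703 + 51/25) = 16*(596078/292575) = 9537248/292575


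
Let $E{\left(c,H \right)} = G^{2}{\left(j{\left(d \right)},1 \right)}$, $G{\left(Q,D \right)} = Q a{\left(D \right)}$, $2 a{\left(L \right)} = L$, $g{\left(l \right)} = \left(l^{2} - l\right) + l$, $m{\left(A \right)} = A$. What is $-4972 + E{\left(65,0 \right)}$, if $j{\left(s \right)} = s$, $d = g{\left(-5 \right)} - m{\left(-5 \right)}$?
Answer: $-4747$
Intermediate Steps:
$g{\left(l \right)} = l^{2}$
$d = 30$ ($d = \left(-5\right)^{2} - -5 = 25 + 5 = 30$)
$a{\left(L \right)} = \frac{L}{2}$
$G{\left(Q,D \right)} = \frac{D Q}{2}$ ($G{\left(Q,D \right)} = Q \frac{D}{2} = \frac{D Q}{2}$)
$E{\left(c,H \right)} = 225$ ($E{\left(c,H \right)} = \left(\frac{1}{2} \cdot 1 \cdot 30\right)^{2} = 15^{2} = 225$)
$-4972 + E{\left(65,0 \right)} = -4972 + 225 = -4747$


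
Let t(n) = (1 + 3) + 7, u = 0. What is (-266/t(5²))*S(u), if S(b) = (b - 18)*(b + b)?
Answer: 0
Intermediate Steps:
S(b) = 2*b*(-18 + b) (S(b) = (-18 + b)*(2*b) = 2*b*(-18 + b))
t(n) = 11 (t(n) = 4 + 7 = 11)
(-266/t(5²))*S(u) = (-266/11)*(2*0*(-18 + 0)) = (-266*1/11)*(2*0*(-18)) = -266/11*0 = 0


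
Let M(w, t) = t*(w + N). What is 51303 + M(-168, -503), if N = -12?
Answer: 141843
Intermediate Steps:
M(w, t) = t*(-12 + w) (M(w, t) = t*(w - 12) = t*(-12 + w))
51303 + M(-168, -503) = 51303 - 503*(-12 - 168) = 51303 - 503*(-180) = 51303 + 90540 = 141843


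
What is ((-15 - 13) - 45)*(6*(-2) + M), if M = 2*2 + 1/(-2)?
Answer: 1241/2 ≈ 620.50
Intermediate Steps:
M = 7/2 (M = 4 - ½ = 7/2 ≈ 3.5000)
((-15 - 13) - 45)*(6*(-2) + M) = ((-15 - 13) - 45)*(6*(-2) + 7/2) = (-28 - 45)*(-12 + 7/2) = -73*(-17/2) = 1241/2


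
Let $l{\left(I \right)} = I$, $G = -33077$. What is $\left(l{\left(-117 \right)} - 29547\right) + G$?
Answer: $-62741$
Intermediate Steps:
$\left(l{\left(-117 \right)} - 29547\right) + G = \left(-117 - 29547\right) - 33077 = -29664 - 33077 = -62741$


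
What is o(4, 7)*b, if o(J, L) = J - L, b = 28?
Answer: -84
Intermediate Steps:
o(4, 7)*b = (4 - 1*7)*28 = (4 - 7)*28 = -3*28 = -84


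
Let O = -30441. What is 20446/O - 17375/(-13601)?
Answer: 250826329/414028041 ≈ 0.60582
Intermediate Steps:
20446/O - 17375/(-13601) = 20446/(-30441) - 17375/(-13601) = 20446*(-1/30441) - 17375*(-1/13601) = -20446/30441 + 17375/13601 = 250826329/414028041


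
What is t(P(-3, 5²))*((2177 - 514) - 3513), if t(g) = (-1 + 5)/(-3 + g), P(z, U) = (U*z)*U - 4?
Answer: 3700/941 ≈ 3.9320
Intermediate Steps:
P(z, U) = -4 + z*U² (P(z, U) = z*U² - 4 = -4 + z*U²)
t(g) = 4/(-3 + g)
t(P(-3, 5²))*((2177 - 514) - 3513) = (4/(-3 + (-4 - 3*(5²)²)))*((2177 - 514) - 3513) = (4/(-3 + (-4 - 3*25²)))*(1663 - 3513) = (4/(-3 + (-4 - 3*625)))*(-1850) = (4/(-3 + (-4 - 1875)))*(-1850) = (4/(-3 - 1879))*(-1850) = (4/(-1882))*(-1850) = (4*(-1/1882))*(-1850) = -2/941*(-1850) = 3700/941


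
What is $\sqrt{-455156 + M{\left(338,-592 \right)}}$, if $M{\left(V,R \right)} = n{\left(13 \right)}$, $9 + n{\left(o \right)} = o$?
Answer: $4 i \sqrt{28447} \approx 674.65 i$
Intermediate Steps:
$n{\left(o \right)} = -9 + o$
$M{\left(V,R \right)} = 4$ ($M{\left(V,R \right)} = -9 + 13 = 4$)
$\sqrt{-455156 + M{\left(338,-592 \right)}} = \sqrt{-455156 + 4} = \sqrt{-455152} = 4 i \sqrt{28447}$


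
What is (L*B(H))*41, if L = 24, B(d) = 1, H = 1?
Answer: 984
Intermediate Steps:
(L*B(H))*41 = (24*1)*41 = 24*41 = 984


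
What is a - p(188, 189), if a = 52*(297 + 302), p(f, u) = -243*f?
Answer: 76832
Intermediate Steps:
a = 31148 (a = 52*599 = 31148)
a - p(188, 189) = 31148 - (-243)*188 = 31148 - 1*(-45684) = 31148 + 45684 = 76832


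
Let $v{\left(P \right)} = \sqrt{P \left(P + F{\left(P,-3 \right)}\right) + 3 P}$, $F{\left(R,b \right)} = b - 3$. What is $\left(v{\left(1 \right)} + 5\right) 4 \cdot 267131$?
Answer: $5342620 + 1068524 i \sqrt{2} \approx 5.3426 \cdot 10^{6} + 1.5111 \cdot 10^{6} i$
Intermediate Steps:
$F{\left(R,b \right)} = -3 + b$
$v{\left(P \right)} = \sqrt{3 P + P \left(-6 + P\right)}$ ($v{\left(P \right)} = \sqrt{P \left(P - 6\right) + 3 P} = \sqrt{P \left(-6 + P\right) + 3 P} = \sqrt{3 P + P \left(-6 + P\right)}$)
$\left(v{\left(1 \right)} + 5\right) 4 \cdot 267131 = \left(\sqrt{1 \left(-3 + 1\right)} + 5\right) 4 \cdot 267131 = \left(\sqrt{1 \left(-2\right)} + 5\right) 4 \cdot 267131 = \left(\sqrt{-2} + 5\right) 4 \cdot 267131 = \left(i \sqrt{2} + 5\right) 4 \cdot 267131 = \left(5 + i \sqrt{2}\right) 4 \cdot 267131 = \left(20 + 4 i \sqrt{2}\right) 267131 = 5342620 + 1068524 i \sqrt{2}$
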